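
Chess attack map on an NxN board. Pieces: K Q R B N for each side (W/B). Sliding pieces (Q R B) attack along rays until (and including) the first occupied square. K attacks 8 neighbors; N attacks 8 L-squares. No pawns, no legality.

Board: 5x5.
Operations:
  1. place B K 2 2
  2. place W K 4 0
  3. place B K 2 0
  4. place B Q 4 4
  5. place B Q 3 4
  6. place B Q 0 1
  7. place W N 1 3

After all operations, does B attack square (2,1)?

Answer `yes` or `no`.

Op 1: place BK@(2,2)
Op 2: place WK@(4,0)
Op 3: place BK@(2,0)
Op 4: place BQ@(4,4)
Op 5: place BQ@(3,4)
Op 6: place BQ@(0,1)
Op 7: place WN@(1,3)
Per-piece attacks for B:
  BQ@(0,1): attacks (0,2) (0,3) (0,4) (0,0) (1,1) (2,1) (3,1) (4,1) (1,2) (2,3) (3,4) (1,0) [ray(1,1) blocked at (3,4)]
  BK@(2,0): attacks (2,1) (3,0) (1,0) (3,1) (1,1)
  BK@(2,2): attacks (2,3) (2,1) (3,2) (1,2) (3,3) (3,1) (1,3) (1,1)
  BQ@(3,4): attacks (3,3) (3,2) (3,1) (3,0) (4,4) (2,4) (1,4) (0,4) (4,3) (2,3) (1,2) (0,1) [ray(1,0) blocked at (4,4); ray(-1,-1) blocked at (0,1)]
  BQ@(4,4): attacks (4,3) (4,2) (4,1) (4,0) (3,4) (3,3) (2,2) [ray(0,-1) blocked at (4,0); ray(-1,0) blocked at (3,4); ray(-1,-1) blocked at (2,2)]
B attacks (2,1): yes

Answer: yes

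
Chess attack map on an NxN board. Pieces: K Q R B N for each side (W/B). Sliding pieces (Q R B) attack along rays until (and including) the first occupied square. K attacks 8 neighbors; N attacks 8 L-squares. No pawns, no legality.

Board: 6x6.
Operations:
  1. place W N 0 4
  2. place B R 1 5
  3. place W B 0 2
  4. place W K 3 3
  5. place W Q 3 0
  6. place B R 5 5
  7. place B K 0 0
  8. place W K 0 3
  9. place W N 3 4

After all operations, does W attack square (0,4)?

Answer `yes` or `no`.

Answer: yes

Derivation:
Op 1: place WN@(0,4)
Op 2: place BR@(1,5)
Op 3: place WB@(0,2)
Op 4: place WK@(3,3)
Op 5: place WQ@(3,0)
Op 6: place BR@(5,5)
Op 7: place BK@(0,0)
Op 8: place WK@(0,3)
Op 9: place WN@(3,4)
Per-piece attacks for W:
  WB@(0,2): attacks (1,3) (2,4) (3,5) (1,1) (2,0)
  WK@(0,3): attacks (0,4) (0,2) (1,3) (1,4) (1,2)
  WN@(0,4): attacks (2,5) (1,2) (2,3)
  WQ@(3,0): attacks (3,1) (3,2) (3,3) (4,0) (5,0) (2,0) (1,0) (0,0) (4,1) (5,2) (2,1) (1,2) (0,3) [ray(0,1) blocked at (3,3); ray(-1,0) blocked at (0,0); ray(-1,1) blocked at (0,3)]
  WK@(3,3): attacks (3,4) (3,2) (4,3) (2,3) (4,4) (4,2) (2,4) (2,2)
  WN@(3,4): attacks (5,5) (1,5) (4,2) (5,3) (2,2) (1,3)
W attacks (0,4): yes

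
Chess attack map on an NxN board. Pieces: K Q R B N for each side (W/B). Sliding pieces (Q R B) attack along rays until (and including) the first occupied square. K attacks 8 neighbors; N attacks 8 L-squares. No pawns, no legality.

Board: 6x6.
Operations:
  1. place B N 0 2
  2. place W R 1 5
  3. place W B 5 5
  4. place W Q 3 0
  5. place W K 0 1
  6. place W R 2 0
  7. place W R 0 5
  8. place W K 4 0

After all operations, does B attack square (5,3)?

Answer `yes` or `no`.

Answer: no

Derivation:
Op 1: place BN@(0,2)
Op 2: place WR@(1,5)
Op 3: place WB@(5,5)
Op 4: place WQ@(3,0)
Op 5: place WK@(0,1)
Op 6: place WR@(2,0)
Op 7: place WR@(0,5)
Op 8: place WK@(4,0)
Per-piece attacks for B:
  BN@(0,2): attacks (1,4) (2,3) (1,0) (2,1)
B attacks (5,3): no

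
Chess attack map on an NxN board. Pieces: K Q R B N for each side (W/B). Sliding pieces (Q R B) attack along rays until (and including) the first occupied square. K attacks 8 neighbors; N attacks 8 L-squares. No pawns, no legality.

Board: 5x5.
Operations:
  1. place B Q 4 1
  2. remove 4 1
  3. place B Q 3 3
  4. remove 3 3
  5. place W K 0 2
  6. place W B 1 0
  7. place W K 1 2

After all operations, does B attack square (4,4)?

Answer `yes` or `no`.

Op 1: place BQ@(4,1)
Op 2: remove (4,1)
Op 3: place BQ@(3,3)
Op 4: remove (3,3)
Op 5: place WK@(0,2)
Op 6: place WB@(1,0)
Op 7: place WK@(1,2)
Per-piece attacks for B:
B attacks (4,4): no

Answer: no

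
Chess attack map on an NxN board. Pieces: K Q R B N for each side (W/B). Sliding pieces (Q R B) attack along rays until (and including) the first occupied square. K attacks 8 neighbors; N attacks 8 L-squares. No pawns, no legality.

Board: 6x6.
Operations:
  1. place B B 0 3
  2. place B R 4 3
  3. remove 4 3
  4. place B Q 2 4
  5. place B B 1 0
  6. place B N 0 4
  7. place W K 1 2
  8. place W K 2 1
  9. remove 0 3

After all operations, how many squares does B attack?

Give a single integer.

Answer: 18

Derivation:
Op 1: place BB@(0,3)
Op 2: place BR@(4,3)
Op 3: remove (4,3)
Op 4: place BQ@(2,4)
Op 5: place BB@(1,0)
Op 6: place BN@(0,4)
Op 7: place WK@(1,2)
Op 8: place WK@(2,1)
Op 9: remove (0,3)
Per-piece attacks for B:
  BN@(0,4): attacks (2,5) (1,2) (2,3)
  BB@(1,0): attacks (2,1) (0,1) [ray(1,1) blocked at (2,1)]
  BQ@(2,4): attacks (2,5) (2,3) (2,2) (2,1) (3,4) (4,4) (5,4) (1,4) (0,4) (3,5) (3,3) (4,2) (5,1) (1,5) (1,3) (0,2) [ray(0,-1) blocked at (2,1); ray(-1,0) blocked at (0,4)]
Union (18 distinct): (0,1) (0,2) (0,4) (1,2) (1,3) (1,4) (1,5) (2,1) (2,2) (2,3) (2,5) (3,3) (3,4) (3,5) (4,2) (4,4) (5,1) (5,4)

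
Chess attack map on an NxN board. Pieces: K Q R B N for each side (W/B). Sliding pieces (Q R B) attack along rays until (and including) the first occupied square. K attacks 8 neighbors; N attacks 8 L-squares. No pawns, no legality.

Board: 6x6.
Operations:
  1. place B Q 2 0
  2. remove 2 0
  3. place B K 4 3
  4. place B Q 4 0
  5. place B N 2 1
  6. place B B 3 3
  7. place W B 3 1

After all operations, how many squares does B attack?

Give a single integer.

Op 1: place BQ@(2,0)
Op 2: remove (2,0)
Op 3: place BK@(4,3)
Op 4: place BQ@(4,0)
Op 5: place BN@(2,1)
Op 6: place BB@(3,3)
Op 7: place WB@(3,1)
Per-piece attacks for B:
  BN@(2,1): attacks (3,3) (4,2) (1,3) (0,2) (4,0) (0,0)
  BB@(3,3): attacks (4,4) (5,5) (4,2) (5,1) (2,4) (1,5) (2,2) (1,1) (0,0)
  BQ@(4,0): attacks (4,1) (4,2) (4,3) (5,0) (3,0) (2,0) (1,0) (0,0) (5,1) (3,1) [ray(0,1) blocked at (4,3); ray(-1,1) blocked at (3,1)]
  BK@(4,3): attacks (4,4) (4,2) (5,3) (3,3) (5,4) (5,2) (3,4) (3,2)
Union (25 distinct): (0,0) (0,2) (1,0) (1,1) (1,3) (1,5) (2,0) (2,2) (2,4) (3,0) (3,1) (3,2) (3,3) (3,4) (4,0) (4,1) (4,2) (4,3) (4,4) (5,0) (5,1) (5,2) (5,3) (5,4) (5,5)

Answer: 25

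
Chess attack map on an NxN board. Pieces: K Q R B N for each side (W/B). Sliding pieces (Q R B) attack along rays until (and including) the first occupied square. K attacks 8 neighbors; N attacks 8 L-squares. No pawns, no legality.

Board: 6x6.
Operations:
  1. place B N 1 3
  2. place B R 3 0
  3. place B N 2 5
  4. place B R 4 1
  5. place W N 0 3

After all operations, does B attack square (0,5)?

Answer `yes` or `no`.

Answer: yes

Derivation:
Op 1: place BN@(1,3)
Op 2: place BR@(3,0)
Op 3: place BN@(2,5)
Op 4: place BR@(4,1)
Op 5: place WN@(0,3)
Per-piece attacks for B:
  BN@(1,3): attacks (2,5) (3,4) (0,5) (2,1) (3,2) (0,1)
  BN@(2,5): attacks (3,3) (4,4) (1,3) (0,4)
  BR@(3,0): attacks (3,1) (3,2) (3,3) (3,4) (3,5) (4,0) (5,0) (2,0) (1,0) (0,0)
  BR@(4,1): attacks (4,2) (4,3) (4,4) (4,5) (4,0) (5,1) (3,1) (2,1) (1,1) (0,1)
B attacks (0,5): yes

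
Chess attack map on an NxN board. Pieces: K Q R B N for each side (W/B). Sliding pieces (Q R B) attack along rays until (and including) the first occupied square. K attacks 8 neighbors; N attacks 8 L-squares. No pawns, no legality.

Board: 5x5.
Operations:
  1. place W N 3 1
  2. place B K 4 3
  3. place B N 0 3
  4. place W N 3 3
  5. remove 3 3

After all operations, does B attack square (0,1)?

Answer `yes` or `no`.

Op 1: place WN@(3,1)
Op 2: place BK@(4,3)
Op 3: place BN@(0,3)
Op 4: place WN@(3,3)
Op 5: remove (3,3)
Per-piece attacks for B:
  BN@(0,3): attacks (2,4) (1,1) (2,2)
  BK@(4,3): attacks (4,4) (4,2) (3,3) (3,4) (3,2)
B attacks (0,1): no

Answer: no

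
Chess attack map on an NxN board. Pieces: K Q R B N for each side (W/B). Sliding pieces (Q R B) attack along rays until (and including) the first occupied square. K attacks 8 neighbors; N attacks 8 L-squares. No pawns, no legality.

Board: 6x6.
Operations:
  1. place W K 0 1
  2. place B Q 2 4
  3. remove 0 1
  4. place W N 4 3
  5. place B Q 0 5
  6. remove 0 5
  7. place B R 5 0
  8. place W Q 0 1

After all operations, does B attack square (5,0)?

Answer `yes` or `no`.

Op 1: place WK@(0,1)
Op 2: place BQ@(2,4)
Op 3: remove (0,1)
Op 4: place WN@(4,3)
Op 5: place BQ@(0,5)
Op 6: remove (0,5)
Op 7: place BR@(5,0)
Op 8: place WQ@(0,1)
Per-piece attacks for B:
  BQ@(2,4): attacks (2,5) (2,3) (2,2) (2,1) (2,0) (3,4) (4,4) (5,4) (1,4) (0,4) (3,5) (3,3) (4,2) (5,1) (1,5) (1,3) (0,2)
  BR@(5,0): attacks (5,1) (5,2) (5,3) (5,4) (5,5) (4,0) (3,0) (2,0) (1,0) (0,0)
B attacks (5,0): no

Answer: no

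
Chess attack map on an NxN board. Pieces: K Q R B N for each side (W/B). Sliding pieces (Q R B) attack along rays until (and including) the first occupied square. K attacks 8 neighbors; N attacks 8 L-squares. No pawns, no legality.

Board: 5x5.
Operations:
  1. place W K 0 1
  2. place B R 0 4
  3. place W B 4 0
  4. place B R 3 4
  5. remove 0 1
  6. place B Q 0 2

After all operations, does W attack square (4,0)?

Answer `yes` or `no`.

Answer: no

Derivation:
Op 1: place WK@(0,1)
Op 2: place BR@(0,4)
Op 3: place WB@(4,0)
Op 4: place BR@(3,4)
Op 5: remove (0,1)
Op 6: place BQ@(0,2)
Per-piece attacks for W:
  WB@(4,0): attacks (3,1) (2,2) (1,3) (0,4) [ray(-1,1) blocked at (0,4)]
W attacks (4,0): no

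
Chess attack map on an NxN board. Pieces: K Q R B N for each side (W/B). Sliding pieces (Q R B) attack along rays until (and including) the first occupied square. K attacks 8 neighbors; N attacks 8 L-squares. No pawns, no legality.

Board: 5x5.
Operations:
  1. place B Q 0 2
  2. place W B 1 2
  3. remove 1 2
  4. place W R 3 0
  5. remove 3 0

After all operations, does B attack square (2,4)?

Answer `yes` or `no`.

Answer: yes

Derivation:
Op 1: place BQ@(0,2)
Op 2: place WB@(1,2)
Op 3: remove (1,2)
Op 4: place WR@(3,0)
Op 5: remove (3,0)
Per-piece attacks for B:
  BQ@(0,2): attacks (0,3) (0,4) (0,1) (0,0) (1,2) (2,2) (3,2) (4,2) (1,3) (2,4) (1,1) (2,0)
B attacks (2,4): yes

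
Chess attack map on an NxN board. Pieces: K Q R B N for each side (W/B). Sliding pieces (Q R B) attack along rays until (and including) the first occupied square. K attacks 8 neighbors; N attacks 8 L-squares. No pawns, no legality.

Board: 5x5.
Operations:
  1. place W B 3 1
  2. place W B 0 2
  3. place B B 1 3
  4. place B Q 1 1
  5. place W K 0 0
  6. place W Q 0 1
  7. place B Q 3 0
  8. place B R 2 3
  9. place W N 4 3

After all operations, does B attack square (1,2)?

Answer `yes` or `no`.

Answer: yes

Derivation:
Op 1: place WB@(3,1)
Op 2: place WB@(0,2)
Op 3: place BB@(1,3)
Op 4: place BQ@(1,1)
Op 5: place WK@(0,0)
Op 6: place WQ@(0,1)
Op 7: place BQ@(3,0)
Op 8: place BR@(2,3)
Op 9: place WN@(4,3)
Per-piece attacks for B:
  BQ@(1,1): attacks (1,2) (1,3) (1,0) (2,1) (3,1) (0,1) (2,2) (3,3) (4,4) (2,0) (0,2) (0,0) [ray(0,1) blocked at (1,3); ray(1,0) blocked at (3,1); ray(-1,0) blocked at (0,1); ray(-1,1) blocked at (0,2); ray(-1,-1) blocked at (0,0)]
  BB@(1,3): attacks (2,4) (2,2) (3,1) (0,4) (0,2) [ray(1,-1) blocked at (3,1); ray(-1,-1) blocked at (0,2)]
  BR@(2,3): attacks (2,4) (2,2) (2,1) (2,0) (3,3) (4,3) (1,3) [ray(1,0) blocked at (4,3); ray(-1,0) blocked at (1,3)]
  BQ@(3,0): attacks (3,1) (4,0) (2,0) (1,0) (0,0) (4,1) (2,1) (1,2) (0,3) [ray(0,1) blocked at (3,1); ray(-1,0) blocked at (0,0)]
B attacks (1,2): yes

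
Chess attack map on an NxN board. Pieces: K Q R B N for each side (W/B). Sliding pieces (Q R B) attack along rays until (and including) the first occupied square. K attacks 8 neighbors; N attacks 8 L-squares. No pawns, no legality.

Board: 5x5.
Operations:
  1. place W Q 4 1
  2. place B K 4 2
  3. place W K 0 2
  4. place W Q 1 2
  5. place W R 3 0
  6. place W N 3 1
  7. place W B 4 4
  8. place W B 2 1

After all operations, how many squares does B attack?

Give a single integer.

Answer: 5

Derivation:
Op 1: place WQ@(4,1)
Op 2: place BK@(4,2)
Op 3: place WK@(0,2)
Op 4: place WQ@(1,2)
Op 5: place WR@(3,0)
Op 6: place WN@(3,1)
Op 7: place WB@(4,4)
Op 8: place WB@(2,1)
Per-piece attacks for B:
  BK@(4,2): attacks (4,3) (4,1) (3,2) (3,3) (3,1)
Union (5 distinct): (3,1) (3,2) (3,3) (4,1) (4,3)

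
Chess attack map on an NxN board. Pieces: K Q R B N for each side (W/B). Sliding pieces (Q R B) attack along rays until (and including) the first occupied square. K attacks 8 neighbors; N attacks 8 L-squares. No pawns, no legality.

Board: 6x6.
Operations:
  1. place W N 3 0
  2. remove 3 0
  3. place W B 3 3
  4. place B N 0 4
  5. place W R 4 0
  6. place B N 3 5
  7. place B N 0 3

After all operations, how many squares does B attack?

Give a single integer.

Answer: 10

Derivation:
Op 1: place WN@(3,0)
Op 2: remove (3,0)
Op 3: place WB@(3,3)
Op 4: place BN@(0,4)
Op 5: place WR@(4,0)
Op 6: place BN@(3,5)
Op 7: place BN@(0,3)
Per-piece attacks for B:
  BN@(0,3): attacks (1,5) (2,4) (1,1) (2,2)
  BN@(0,4): attacks (2,5) (1,2) (2,3)
  BN@(3,5): attacks (4,3) (5,4) (2,3) (1,4)
Union (10 distinct): (1,1) (1,2) (1,4) (1,5) (2,2) (2,3) (2,4) (2,5) (4,3) (5,4)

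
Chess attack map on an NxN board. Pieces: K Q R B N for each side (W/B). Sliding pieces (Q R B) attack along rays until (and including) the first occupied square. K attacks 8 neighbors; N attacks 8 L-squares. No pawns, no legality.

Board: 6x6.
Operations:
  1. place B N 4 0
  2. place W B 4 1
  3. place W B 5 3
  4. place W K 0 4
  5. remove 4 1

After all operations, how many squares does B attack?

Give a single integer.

Answer: 3

Derivation:
Op 1: place BN@(4,0)
Op 2: place WB@(4,1)
Op 3: place WB@(5,3)
Op 4: place WK@(0,4)
Op 5: remove (4,1)
Per-piece attacks for B:
  BN@(4,0): attacks (5,2) (3,2) (2,1)
Union (3 distinct): (2,1) (3,2) (5,2)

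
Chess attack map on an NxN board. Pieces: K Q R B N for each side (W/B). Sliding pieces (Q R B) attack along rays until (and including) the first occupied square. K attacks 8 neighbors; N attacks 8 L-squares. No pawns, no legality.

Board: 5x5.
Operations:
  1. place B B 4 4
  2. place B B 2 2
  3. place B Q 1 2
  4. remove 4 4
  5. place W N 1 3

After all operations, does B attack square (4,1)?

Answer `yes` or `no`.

Answer: no

Derivation:
Op 1: place BB@(4,4)
Op 2: place BB@(2,2)
Op 3: place BQ@(1,2)
Op 4: remove (4,4)
Op 5: place WN@(1,3)
Per-piece attacks for B:
  BQ@(1,2): attacks (1,3) (1,1) (1,0) (2,2) (0,2) (2,3) (3,4) (2,1) (3,0) (0,3) (0,1) [ray(0,1) blocked at (1,3); ray(1,0) blocked at (2,2)]
  BB@(2,2): attacks (3,3) (4,4) (3,1) (4,0) (1,3) (1,1) (0,0) [ray(-1,1) blocked at (1,3)]
B attacks (4,1): no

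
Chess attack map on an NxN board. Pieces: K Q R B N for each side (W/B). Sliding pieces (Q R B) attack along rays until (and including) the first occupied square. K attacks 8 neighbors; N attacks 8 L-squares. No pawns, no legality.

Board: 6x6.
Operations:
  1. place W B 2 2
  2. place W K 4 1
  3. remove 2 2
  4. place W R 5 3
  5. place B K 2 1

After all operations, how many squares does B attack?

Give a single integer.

Answer: 8

Derivation:
Op 1: place WB@(2,2)
Op 2: place WK@(4,1)
Op 3: remove (2,2)
Op 4: place WR@(5,3)
Op 5: place BK@(2,1)
Per-piece attacks for B:
  BK@(2,1): attacks (2,2) (2,0) (3,1) (1,1) (3,2) (3,0) (1,2) (1,0)
Union (8 distinct): (1,0) (1,1) (1,2) (2,0) (2,2) (3,0) (3,1) (3,2)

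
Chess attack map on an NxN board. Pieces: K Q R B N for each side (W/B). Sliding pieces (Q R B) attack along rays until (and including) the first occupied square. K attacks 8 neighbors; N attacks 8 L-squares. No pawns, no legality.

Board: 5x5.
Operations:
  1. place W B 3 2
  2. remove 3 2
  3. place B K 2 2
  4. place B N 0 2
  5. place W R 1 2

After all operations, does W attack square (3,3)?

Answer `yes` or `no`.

Op 1: place WB@(3,2)
Op 2: remove (3,2)
Op 3: place BK@(2,2)
Op 4: place BN@(0,2)
Op 5: place WR@(1,2)
Per-piece attacks for W:
  WR@(1,2): attacks (1,3) (1,4) (1,1) (1,0) (2,2) (0,2) [ray(1,0) blocked at (2,2); ray(-1,0) blocked at (0,2)]
W attacks (3,3): no

Answer: no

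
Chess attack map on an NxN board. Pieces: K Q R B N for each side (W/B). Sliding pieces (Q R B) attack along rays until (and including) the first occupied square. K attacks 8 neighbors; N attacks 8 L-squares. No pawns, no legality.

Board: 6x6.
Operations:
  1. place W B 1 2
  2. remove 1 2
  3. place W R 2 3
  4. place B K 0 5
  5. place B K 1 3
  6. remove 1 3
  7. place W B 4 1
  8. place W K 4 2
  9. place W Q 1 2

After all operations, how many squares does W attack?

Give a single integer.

Op 1: place WB@(1,2)
Op 2: remove (1,2)
Op 3: place WR@(2,3)
Op 4: place BK@(0,5)
Op 5: place BK@(1,3)
Op 6: remove (1,3)
Op 7: place WB@(4,1)
Op 8: place WK@(4,2)
Op 9: place WQ@(1,2)
Per-piece attacks for W:
  WQ@(1,2): attacks (1,3) (1,4) (1,5) (1,1) (1,0) (2,2) (3,2) (4,2) (0,2) (2,3) (2,1) (3,0) (0,3) (0,1) [ray(1,0) blocked at (4,2); ray(1,1) blocked at (2,3)]
  WR@(2,3): attacks (2,4) (2,5) (2,2) (2,1) (2,0) (3,3) (4,3) (5,3) (1,3) (0,3)
  WB@(4,1): attacks (5,2) (5,0) (3,2) (2,3) (3,0) [ray(-1,1) blocked at (2,3)]
  WK@(4,2): attacks (4,3) (4,1) (5,2) (3,2) (5,3) (5,1) (3,3) (3,1)
Union (25 distinct): (0,1) (0,2) (0,3) (1,0) (1,1) (1,3) (1,4) (1,5) (2,0) (2,1) (2,2) (2,3) (2,4) (2,5) (3,0) (3,1) (3,2) (3,3) (4,1) (4,2) (4,3) (5,0) (5,1) (5,2) (5,3)

Answer: 25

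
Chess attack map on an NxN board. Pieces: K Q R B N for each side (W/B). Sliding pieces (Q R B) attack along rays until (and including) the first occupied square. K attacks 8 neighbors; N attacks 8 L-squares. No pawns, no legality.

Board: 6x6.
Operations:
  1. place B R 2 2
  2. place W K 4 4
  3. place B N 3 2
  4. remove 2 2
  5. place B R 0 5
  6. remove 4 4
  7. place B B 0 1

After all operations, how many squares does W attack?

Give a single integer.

Op 1: place BR@(2,2)
Op 2: place WK@(4,4)
Op 3: place BN@(3,2)
Op 4: remove (2,2)
Op 5: place BR@(0,5)
Op 6: remove (4,4)
Op 7: place BB@(0,1)
Per-piece attacks for W:
Union (0 distinct): (none)

Answer: 0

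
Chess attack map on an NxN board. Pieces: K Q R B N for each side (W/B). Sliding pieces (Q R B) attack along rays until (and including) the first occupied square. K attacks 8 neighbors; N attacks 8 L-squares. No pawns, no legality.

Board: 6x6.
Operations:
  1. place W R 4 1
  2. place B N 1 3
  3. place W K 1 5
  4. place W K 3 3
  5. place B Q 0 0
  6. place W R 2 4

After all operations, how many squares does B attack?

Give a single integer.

Op 1: place WR@(4,1)
Op 2: place BN@(1,3)
Op 3: place WK@(1,5)
Op 4: place WK@(3,3)
Op 5: place BQ@(0,0)
Op 6: place WR@(2,4)
Per-piece attacks for B:
  BQ@(0,0): attacks (0,1) (0,2) (0,3) (0,4) (0,5) (1,0) (2,0) (3,0) (4,0) (5,0) (1,1) (2,2) (3,3) [ray(1,1) blocked at (3,3)]
  BN@(1,3): attacks (2,5) (3,4) (0,5) (2,1) (3,2) (0,1)
Union (17 distinct): (0,1) (0,2) (0,3) (0,4) (0,5) (1,0) (1,1) (2,0) (2,1) (2,2) (2,5) (3,0) (3,2) (3,3) (3,4) (4,0) (5,0)

Answer: 17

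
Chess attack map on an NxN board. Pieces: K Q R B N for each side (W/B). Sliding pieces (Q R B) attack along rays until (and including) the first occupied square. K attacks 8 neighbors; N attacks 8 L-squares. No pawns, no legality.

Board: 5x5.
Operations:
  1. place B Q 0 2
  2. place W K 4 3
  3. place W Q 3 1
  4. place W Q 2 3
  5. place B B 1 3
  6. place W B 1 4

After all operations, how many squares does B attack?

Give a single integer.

Op 1: place BQ@(0,2)
Op 2: place WK@(4,3)
Op 3: place WQ@(3,1)
Op 4: place WQ@(2,3)
Op 5: place BB@(1,3)
Op 6: place WB@(1,4)
Per-piece attacks for B:
  BQ@(0,2): attacks (0,3) (0,4) (0,1) (0,0) (1,2) (2,2) (3,2) (4,2) (1,3) (1,1) (2,0) [ray(1,1) blocked at (1,3)]
  BB@(1,3): attacks (2,4) (2,2) (3,1) (0,4) (0,2) [ray(1,-1) blocked at (3,1); ray(-1,-1) blocked at (0,2)]
Union (14 distinct): (0,0) (0,1) (0,2) (0,3) (0,4) (1,1) (1,2) (1,3) (2,0) (2,2) (2,4) (3,1) (3,2) (4,2)

Answer: 14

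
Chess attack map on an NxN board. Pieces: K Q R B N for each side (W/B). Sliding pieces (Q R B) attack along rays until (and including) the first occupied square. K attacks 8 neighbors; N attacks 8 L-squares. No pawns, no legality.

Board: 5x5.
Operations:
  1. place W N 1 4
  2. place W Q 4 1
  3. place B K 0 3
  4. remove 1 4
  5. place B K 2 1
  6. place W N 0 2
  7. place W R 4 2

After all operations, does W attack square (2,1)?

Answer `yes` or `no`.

Op 1: place WN@(1,4)
Op 2: place WQ@(4,1)
Op 3: place BK@(0,3)
Op 4: remove (1,4)
Op 5: place BK@(2,1)
Op 6: place WN@(0,2)
Op 7: place WR@(4,2)
Per-piece attacks for W:
  WN@(0,2): attacks (1,4) (2,3) (1,0) (2,1)
  WQ@(4,1): attacks (4,2) (4,0) (3,1) (2,1) (3,2) (2,3) (1,4) (3,0) [ray(0,1) blocked at (4,2); ray(-1,0) blocked at (2,1)]
  WR@(4,2): attacks (4,3) (4,4) (4,1) (3,2) (2,2) (1,2) (0,2) [ray(0,-1) blocked at (4,1); ray(-1,0) blocked at (0,2)]
W attacks (2,1): yes

Answer: yes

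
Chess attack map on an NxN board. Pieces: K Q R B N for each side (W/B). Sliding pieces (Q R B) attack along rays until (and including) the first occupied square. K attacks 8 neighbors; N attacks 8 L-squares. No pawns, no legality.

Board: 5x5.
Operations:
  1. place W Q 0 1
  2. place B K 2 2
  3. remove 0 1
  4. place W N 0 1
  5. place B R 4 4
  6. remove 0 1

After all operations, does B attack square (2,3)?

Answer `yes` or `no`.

Answer: yes

Derivation:
Op 1: place WQ@(0,1)
Op 2: place BK@(2,2)
Op 3: remove (0,1)
Op 4: place WN@(0,1)
Op 5: place BR@(4,4)
Op 6: remove (0,1)
Per-piece attacks for B:
  BK@(2,2): attacks (2,3) (2,1) (3,2) (1,2) (3,3) (3,1) (1,3) (1,1)
  BR@(4,4): attacks (4,3) (4,2) (4,1) (4,0) (3,4) (2,4) (1,4) (0,4)
B attacks (2,3): yes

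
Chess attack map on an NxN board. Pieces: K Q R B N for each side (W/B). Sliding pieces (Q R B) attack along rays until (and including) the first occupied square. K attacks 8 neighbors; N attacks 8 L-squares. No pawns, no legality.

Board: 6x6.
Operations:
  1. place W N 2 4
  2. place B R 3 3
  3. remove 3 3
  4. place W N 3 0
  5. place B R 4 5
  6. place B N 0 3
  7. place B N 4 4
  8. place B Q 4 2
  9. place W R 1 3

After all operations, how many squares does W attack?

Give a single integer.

Answer: 16

Derivation:
Op 1: place WN@(2,4)
Op 2: place BR@(3,3)
Op 3: remove (3,3)
Op 4: place WN@(3,0)
Op 5: place BR@(4,5)
Op 6: place BN@(0,3)
Op 7: place BN@(4,4)
Op 8: place BQ@(4,2)
Op 9: place WR@(1,3)
Per-piece attacks for W:
  WR@(1,3): attacks (1,4) (1,5) (1,2) (1,1) (1,0) (2,3) (3,3) (4,3) (5,3) (0,3) [ray(-1,0) blocked at (0,3)]
  WN@(2,4): attacks (4,5) (0,5) (3,2) (4,3) (1,2) (0,3)
  WN@(3,0): attacks (4,2) (5,1) (2,2) (1,1)
Union (16 distinct): (0,3) (0,5) (1,0) (1,1) (1,2) (1,4) (1,5) (2,2) (2,3) (3,2) (3,3) (4,2) (4,3) (4,5) (5,1) (5,3)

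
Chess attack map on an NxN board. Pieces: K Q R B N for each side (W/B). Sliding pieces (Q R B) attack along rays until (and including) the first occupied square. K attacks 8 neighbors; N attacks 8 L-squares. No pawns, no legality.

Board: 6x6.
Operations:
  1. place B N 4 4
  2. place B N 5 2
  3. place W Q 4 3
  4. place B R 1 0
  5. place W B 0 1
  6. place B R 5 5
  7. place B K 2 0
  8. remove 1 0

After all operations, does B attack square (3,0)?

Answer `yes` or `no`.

Op 1: place BN@(4,4)
Op 2: place BN@(5,2)
Op 3: place WQ@(4,3)
Op 4: place BR@(1,0)
Op 5: place WB@(0,1)
Op 6: place BR@(5,5)
Op 7: place BK@(2,0)
Op 8: remove (1,0)
Per-piece attacks for B:
  BK@(2,0): attacks (2,1) (3,0) (1,0) (3,1) (1,1)
  BN@(4,4): attacks (2,5) (5,2) (3,2) (2,3)
  BN@(5,2): attacks (4,4) (3,3) (4,0) (3,1)
  BR@(5,5): attacks (5,4) (5,3) (5,2) (4,5) (3,5) (2,5) (1,5) (0,5) [ray(0,-1) blocked at (5,2)]
B attacks (3,0): yes

Answer: yes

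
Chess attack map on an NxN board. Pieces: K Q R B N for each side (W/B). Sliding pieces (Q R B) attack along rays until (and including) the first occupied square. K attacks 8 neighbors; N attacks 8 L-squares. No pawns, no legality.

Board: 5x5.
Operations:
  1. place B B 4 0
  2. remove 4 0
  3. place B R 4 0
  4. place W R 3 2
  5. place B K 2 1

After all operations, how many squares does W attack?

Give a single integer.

Op 1: place BB@(4,0)
Op 2: remove (4,0)
Op 3: place BR@(4,0)
Op 4: place WR@(3,2)
Op 5: place BK@(2,1)
Per-piece attacks for W:
  WR@(3,2): attacks (3,3) (3,4) (3,1) (3,0) (4,2) (2,2) (1,2) (0,2)
Union (8 distinct): (0,2) (1,2) (2,2) (3,0) (3,1) (3,3) (3,4) (4,2)

Answer: 8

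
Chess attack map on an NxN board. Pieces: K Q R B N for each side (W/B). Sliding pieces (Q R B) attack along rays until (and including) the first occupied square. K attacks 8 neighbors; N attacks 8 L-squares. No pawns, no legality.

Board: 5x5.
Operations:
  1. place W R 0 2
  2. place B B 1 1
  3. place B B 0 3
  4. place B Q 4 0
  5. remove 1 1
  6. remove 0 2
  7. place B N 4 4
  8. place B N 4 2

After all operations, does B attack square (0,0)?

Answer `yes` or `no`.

Answer: yes

Derivation:
Op 1: place WR@(0,2)
Op 2: place BB@(1,1)
Op 3: place BB@(0,3)
Op 4: place BQ@(4,0)
Op 5: remove (1,1)
Op 6: remove (0,2)
Op 7: place BN@(4,4)
Op 8: place BN@(4,2)
Per-piece attacks for B:
  BB@(0,3): attacks (1,4) (1,2) (2,1) (3,0)
  BQ@(4,0): attacks (4,1) (4,2) (3,0) (2,0) (1,0) (0,0) (3,1) (2,2) (1,3) (0,4) [ray(0,1) blocked at (4,2)]
  BN@(4,2): attacks (3,4) (2,3) (3,0) (2,1)
  BN@(4,4): attacks (3,2) (2,3)
B attacks (0,0): yes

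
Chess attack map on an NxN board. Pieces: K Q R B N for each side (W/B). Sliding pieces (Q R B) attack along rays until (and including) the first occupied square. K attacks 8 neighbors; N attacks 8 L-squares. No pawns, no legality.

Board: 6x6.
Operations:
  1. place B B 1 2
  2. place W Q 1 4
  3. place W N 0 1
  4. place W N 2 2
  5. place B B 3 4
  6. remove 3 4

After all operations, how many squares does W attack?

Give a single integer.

Answer: 22

Derivation:
Op 1: place BB@(1,2)
Op 2: place WQ@(1,4)
Op 3: place WN@(0,1)
Op 4: place WN@(2,2)
Op 5: place BB@(3,4)
Op 6: remove (3,4)
Per-piece attacks for W:
  WN@(0,1): attacks (1,3) (2,2) (2,0)
  WQ@(1,4): attacks (1,5) (1,3) (1,2) (2,4) (3,4) (4,4) (5,4) (0,4) (2,5) (2,3) (3,2) (4,1) (5,0) (0,5) (0,3) [ray(0,-1) blocked at (1,2)]
  WN@(2,2): attacks (3,4) (4,3) (1,4) (0,3) (3,0) (4,1) (1,0) (0,1)
Union (22 distinct): (0,1) (0,3) (0,4) (0,5) (1,0) (1,2) (1,3) (1,4) (1,5) (2,0) (2,2) (2,3) (2,4) (2,5) (3,0) (3,2) (3,4) (4,1) (4,3) (4,4) (5,0) (5,4)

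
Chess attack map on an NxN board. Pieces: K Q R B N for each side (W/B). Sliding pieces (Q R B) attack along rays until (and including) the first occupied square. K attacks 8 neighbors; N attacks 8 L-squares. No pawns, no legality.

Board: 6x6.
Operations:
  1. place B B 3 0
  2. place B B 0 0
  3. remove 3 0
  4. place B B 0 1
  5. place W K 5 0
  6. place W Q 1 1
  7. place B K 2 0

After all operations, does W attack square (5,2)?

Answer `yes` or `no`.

Answer: no

Derivation:
Op 1: place BB@(3,0)
Op 2: place BB@(0,0)
Op 3: remove (3,0)
Op 4: place BB@(0,1)
Op 5: place WK@(5,0)
Op 6: place WQ@(1,1)
Op 7: place BK@(2,0)
Per-piece attacks for W:
  WQ@(1,1): attacks (1,2) (1,3) (1,4) (1,5) (1,0) (2,1) (3,1) (4,1) (5,1) (0,1) (2,2) (3,3) (4,4) (5,5) (2,0) (0,2) (0,0) [ray(-1,0) blocked at (0,1); ray(1,-1) blocked at (2,0); ray(-1,-1) blocked at (0,0)]
  WK@(5,0): attacks (5,1) (4,0) (4,1)
W attacks (5,2): no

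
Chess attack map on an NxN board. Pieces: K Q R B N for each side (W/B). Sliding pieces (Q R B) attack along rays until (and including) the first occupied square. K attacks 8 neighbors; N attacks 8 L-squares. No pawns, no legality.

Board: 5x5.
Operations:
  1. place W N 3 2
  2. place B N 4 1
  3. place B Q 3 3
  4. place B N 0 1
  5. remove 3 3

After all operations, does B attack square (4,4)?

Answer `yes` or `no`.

Op 1: place WN@(3,2)
Op 2: place BN@(4,1)
Op 3: place BQ@(3,3)
Op 4: place BN@(0,1)
Op 5: remove (3,3)
Per-piece attacks for B:
  BN@(0,1): attacks (1,3) (2,2) (2,0)
  BN@(4,1): attacks (3,3) (2,2) (2,0)
B attacks (4,4): no

Answer: no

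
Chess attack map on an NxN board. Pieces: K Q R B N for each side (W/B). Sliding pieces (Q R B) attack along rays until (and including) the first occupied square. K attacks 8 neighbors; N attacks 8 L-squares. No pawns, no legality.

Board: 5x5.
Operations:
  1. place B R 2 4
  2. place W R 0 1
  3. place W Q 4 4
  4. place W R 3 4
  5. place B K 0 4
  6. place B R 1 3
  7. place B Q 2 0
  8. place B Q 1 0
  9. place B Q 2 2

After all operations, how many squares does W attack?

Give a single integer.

Op 1: place BR@(2,4)
Op 2: place WR@(0,1)
Op 3: place WQ@(4,4)
Op 4: place WR@(3,4)
Op 5: place BK@(0,4)
Op 6: place BR@(1,3)
Op 7: place BQ@(2,0)
Op 8: place BQ@(1,0)
Op 9: place BQ@(2,2)
Per-piece attacks for W:
  WR@(0,1): attacks (0,2) (0,3) (0,4) (0,0) (1,1) (2,1) (3,1) (4,1) [ray(0,1) blocked at (0,4)]
  WR@(3,4): attacks (3,3) (3,2) (3,1) (3,0) (4,4) (2,4) [ray(1,0) blocked at (4,4); ray(-1,0) blocked at (2,4)]
  WQ@(4,4): attacks (4,3) (4,2) (4,1) (4,0) (3,4) (3,3) (2,2) [ray(-1,0) blocked at (3,4); ray(-1,-1) blocked at (2,2)]
Union (18 distinct): (0,0) (0,2) (0,3) (0,4) (1,1) (2,1) (2,2) (2,4) (3,0) (3,1) (3,2) (3,3) (3,4) (4,0) (4,1) (4,2) (4,3) (4,4)

Answer: 18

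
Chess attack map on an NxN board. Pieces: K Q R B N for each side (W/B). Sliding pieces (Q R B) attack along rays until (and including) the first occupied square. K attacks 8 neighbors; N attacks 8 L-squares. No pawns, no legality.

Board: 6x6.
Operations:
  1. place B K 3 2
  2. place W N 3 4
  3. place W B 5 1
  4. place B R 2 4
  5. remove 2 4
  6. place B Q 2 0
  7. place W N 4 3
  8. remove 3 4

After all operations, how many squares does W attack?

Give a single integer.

Answer: 10

Derivation:
Op 1: place BK@(3,2)
Op 2: place WN@(3,4)
Op 3: place WB@(5,1)
Op 4: place BR@(2,4)
Op 5: remove (2,4)
Op 6: place BQ@(2,0)
Op 7: place WN@(4,3)
Op 8: remove (3,4)
Per-piece attacks for W:
  WN@(4,3): attacks (5,5) (3,5) (2,4) (5,1) (3,1) (2,2)
  WB@(5,1): attacks (4,2) (3,3) (2,4) (1,5) (4,0)
Union (10 distinct): (1,5) (2,2) (2,4) (3,1) (3,3) (3,5) (4,0) (4,2) (5,1) (5,5)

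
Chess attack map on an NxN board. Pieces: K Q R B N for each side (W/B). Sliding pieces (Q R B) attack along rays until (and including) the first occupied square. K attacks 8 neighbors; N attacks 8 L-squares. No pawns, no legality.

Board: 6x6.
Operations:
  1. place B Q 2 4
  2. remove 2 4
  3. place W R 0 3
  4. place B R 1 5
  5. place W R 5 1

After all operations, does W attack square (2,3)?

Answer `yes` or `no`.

Op 1: place BQ@(2,4)
Op 2: remove (2,4)
Op 3: place WR@(0,3)
Op 4: place BR@(1,5)
Op 5: place WR@(5,1)
Per-piece attacks for W:
  WR@(0,3): attacks (0,4) (0,5) (0,2) (0,1) (0,0) (1,3) (2,3) (3,3) (4,3) (5,3)
  WR@(5,1): attacks (5,2) (5,3) (5,4) (5,5) (5,0) (4,1) (3,1) (2,1) (1,1) (0,1)
W attacks (2,3): yes

Answer: yes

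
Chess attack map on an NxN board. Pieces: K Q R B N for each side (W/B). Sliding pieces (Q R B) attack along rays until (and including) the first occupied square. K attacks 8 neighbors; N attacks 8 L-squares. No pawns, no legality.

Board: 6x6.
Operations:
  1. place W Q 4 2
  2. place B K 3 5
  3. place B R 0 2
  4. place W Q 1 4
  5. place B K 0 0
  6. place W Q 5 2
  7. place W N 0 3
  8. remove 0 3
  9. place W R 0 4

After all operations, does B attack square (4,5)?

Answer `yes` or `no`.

Answer: yes

Derivation:
Op 1: place WQ@(4,2)
Op 2: place BK@(3,5)
Op 3: place BR@(0,2)
Op 4: place WQ@(1,4)
Op 5: place BK@(0,0)
Op 6: place WQ@(5,2)
Op 7: place WN@(0,3)
Op 8: remove (0,3)
Op 9: place WR@(0,4)
Per-piece attacks for B:
  BK@(0,0): attacks (0,1) (1,0) (1,1)
  BR@(0,2): attacks (0,3) (0,4) (0,1) (0,0) (1,2) (2,2) (3,2) (4,2) [ray(0,1) blocked at (0,4); ray(0,-1) blocked at (0,0); ray(1,0) blocked at (4,2)]
  BK@(3,5): attacks (3,4) (4,5) (2,5) (4,4) (2,4)
B attacks (4,5): yes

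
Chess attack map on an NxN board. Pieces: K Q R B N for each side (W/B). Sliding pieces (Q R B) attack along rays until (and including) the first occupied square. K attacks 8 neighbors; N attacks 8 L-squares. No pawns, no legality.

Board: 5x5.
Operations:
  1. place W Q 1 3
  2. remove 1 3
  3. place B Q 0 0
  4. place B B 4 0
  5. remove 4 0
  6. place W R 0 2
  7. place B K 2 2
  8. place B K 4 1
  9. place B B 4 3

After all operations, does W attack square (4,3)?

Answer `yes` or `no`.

Answer: no

Derivation:
Op 1: place WQ@(1,3)
Op 2: remove (1,3)
Op 3: place BQ@(0,0)
Op 4: place BB@(4,0)
Op 5: remove (4,0)
Op 6: place WR@(0,2)
Op 7: place BK@(2,2)
Op 8: place BK@(4,1)
Op 9: place BB@(4,3)
Per-piece attacks for W:
  WR@(0,2): attacks (0,3) (0,4) (0,1) (0,0) (1,2) (2,2) [ray(0,-1) blocked at (0,0); ray(1,0) blocked at (2,2)]
W attacks (4,3): no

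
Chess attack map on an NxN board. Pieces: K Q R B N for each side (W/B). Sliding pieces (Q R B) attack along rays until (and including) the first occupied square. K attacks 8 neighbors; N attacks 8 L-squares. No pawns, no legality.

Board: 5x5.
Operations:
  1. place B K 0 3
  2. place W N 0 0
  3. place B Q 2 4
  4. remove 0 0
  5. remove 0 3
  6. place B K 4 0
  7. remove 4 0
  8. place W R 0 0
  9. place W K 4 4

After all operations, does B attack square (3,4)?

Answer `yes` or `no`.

Op 1: place BK@(0,3)
Op 2: place WN@(0,0)
Op 3: place BQ@(2,4)
Op 4: remove (0,0)
Op 5: remove (0,3)
Op 6: place BK@(4,0)
Op 7: remove (4,0)
Op 8: place WR@(0,0)
Op 9: place WK@(4,4)
Per-piece attacks for B:
  BQ@(2,4): attacks (2,3) (2,2) (2,1) (2,0) (3,4) (4,4) (1,4) (0,4) (3,3) (4,2) (1,3) (0,2) [ray(1,0) blocked at (4,4)]
B attacks (3,4): yes

Answer: yes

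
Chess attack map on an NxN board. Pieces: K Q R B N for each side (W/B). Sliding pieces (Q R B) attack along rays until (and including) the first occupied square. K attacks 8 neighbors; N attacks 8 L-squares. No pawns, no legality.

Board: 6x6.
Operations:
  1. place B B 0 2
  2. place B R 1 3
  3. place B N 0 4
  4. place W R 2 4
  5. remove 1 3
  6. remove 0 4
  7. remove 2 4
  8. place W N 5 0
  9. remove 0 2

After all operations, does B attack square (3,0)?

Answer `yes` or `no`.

Answer: no

Derivation:
Op 1: place BB@(0,2)
Op 2: place BR@(1,3)
Op 3: place BN@(0,4)
Op 4: place WR@(2,4)
Op 5: remove (1,3)
Op 6: remove (0,4)
Op 7: remove (2,4)
Op 8: place WN@(5,0)
Op 9: remove (0,2)
Per-piece attacks for B:
B attacks (3,0): no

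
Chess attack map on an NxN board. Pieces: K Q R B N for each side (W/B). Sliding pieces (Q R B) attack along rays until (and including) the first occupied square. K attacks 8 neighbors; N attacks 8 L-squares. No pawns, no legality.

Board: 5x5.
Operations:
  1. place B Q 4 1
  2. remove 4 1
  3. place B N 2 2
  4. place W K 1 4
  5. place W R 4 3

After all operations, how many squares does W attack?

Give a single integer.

Answer: 10

Derivation:
Op 1: place BQ@(4,1)
Op 2: remove (4,1)
Op 3: place BN@(2,2)
Op 4: place WK@(1,4)
Op 5: place WR@(4,3)
Per-piece attacks for W:
  WK@(1,4): attacks (1,3) (2,4) (0,4) (2,3) (0,3)
  WR@(4,3): attacks (4,4) (4,2) (4,1) (4,0) (3,3) (2,3) (1,3) (0,3)
Union (10 distinct): (0,3) (0,4) (1,3) (2,3) (2,4) (3,3) (4,0) (4,1) (4,2) (4,4)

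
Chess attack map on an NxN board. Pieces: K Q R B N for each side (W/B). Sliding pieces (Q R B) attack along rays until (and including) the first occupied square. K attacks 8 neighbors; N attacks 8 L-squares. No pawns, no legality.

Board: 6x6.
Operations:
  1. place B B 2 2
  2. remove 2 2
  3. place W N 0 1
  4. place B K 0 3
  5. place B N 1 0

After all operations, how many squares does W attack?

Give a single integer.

Op 1: place BB@(2,2)
Op 2: remove (2,2)
Op 3: place WN@(0,1)
Op 4: place BK@(0,3)
Op 5: place BN@(1,0)
Per-piece attacks for W:
  WN@(0,1): attacks (1,3) (2,2) (2,0)
Union (3 distinct): (1,3) (2,0) (2,2)

Answer: 3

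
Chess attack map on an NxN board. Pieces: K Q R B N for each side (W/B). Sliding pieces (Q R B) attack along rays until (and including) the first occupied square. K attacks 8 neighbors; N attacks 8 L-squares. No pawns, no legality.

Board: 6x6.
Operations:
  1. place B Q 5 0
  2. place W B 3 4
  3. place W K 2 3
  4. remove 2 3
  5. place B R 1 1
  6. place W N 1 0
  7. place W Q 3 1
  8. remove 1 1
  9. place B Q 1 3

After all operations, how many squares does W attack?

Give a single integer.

Op 1: place BQ@(5,0)
Op 2: place WB@(3,4)
Op 3: place WK@(2,3)
Op 4: remove (2,3)
Op 5: place BR@(1,1)
Op 6: place WN@(1,0)
Op 7: place WQ@(3,1)
Op 8: remove (1,1)
Op 9: place BQ@(1,3)
Per-piece attacks for W:
  WN@(1,0): attacks (2,2) (3,1) (0,2)
  WQ@(3,1): attacks (3,2) (3,3) (3,4) (3,0) (4,1) (5,1) (2,1) (1,1) (0,1) (4,2) (5,3) (4,0) (2,2) (1,3) (2,0) [ray(0,1) blocked at (3,4); ray(-1,1) blocked at (1,3)]
  WB@(3,4): attacks (4,5) (4,3) (5,2) (2,5) (2,3) (1,2) (0,1)
Union (23 distinct): (0,1) (0,2) (1,1) (1,2) (1,3) (2,0) (2,1) (2,2) (2,3) (2,5) (3,0) (3,1) (3,2) (3,3) (3,4) (4,0) (4,1) (4,2) (4,3) (4,5) (5,1) (5,2) (5,3)

Answer: 23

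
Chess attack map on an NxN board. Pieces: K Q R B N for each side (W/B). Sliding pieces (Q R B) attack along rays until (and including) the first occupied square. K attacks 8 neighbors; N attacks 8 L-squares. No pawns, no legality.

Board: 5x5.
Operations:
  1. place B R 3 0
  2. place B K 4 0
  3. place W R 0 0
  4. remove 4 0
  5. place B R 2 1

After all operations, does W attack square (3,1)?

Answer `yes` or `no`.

Answer: no

Derivation:
Op 1: place BR@(3,0)
Op 2: place BK@(4,0)
Op 3: place WR@(0,0)
Op 4: remove (4,0)
Op 5: place BR@(2,1)
Per-piece attacks for W:
  WR@(0,0): attacks (0,1) (0,2) (0,3) (0,4) (1,0) (2,0) (3,0) [ray(1,0) blocked at (3,0)]
W attacks (3,1): no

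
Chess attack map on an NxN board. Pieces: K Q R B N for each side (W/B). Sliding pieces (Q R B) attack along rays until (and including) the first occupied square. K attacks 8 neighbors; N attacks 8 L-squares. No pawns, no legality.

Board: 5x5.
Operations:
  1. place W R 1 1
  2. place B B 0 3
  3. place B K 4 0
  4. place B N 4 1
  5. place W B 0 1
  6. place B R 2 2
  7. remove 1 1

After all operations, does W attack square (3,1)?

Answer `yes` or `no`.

Answer: no

Derivation:
Op 1: place WR@(1,1)
Op 2: place BB@(0,3)
Op 3: place BK@(4,0)
Op 4: place BN@(4,1)
Op 5: place WB@(0,1)
Op 6: place BR@(2,2)
Op 7: remove (1,1)
Per-piece attacks for W:
  WB@(0,1): attacks (1,2) (2,3) (3,4) (1,0)
W attacks (3,1): no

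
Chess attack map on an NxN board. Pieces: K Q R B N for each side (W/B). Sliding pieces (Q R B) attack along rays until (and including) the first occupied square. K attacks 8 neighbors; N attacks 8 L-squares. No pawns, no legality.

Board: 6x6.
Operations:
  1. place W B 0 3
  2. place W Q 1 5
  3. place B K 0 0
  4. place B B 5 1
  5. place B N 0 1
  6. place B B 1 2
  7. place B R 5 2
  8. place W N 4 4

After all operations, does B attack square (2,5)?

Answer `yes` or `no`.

Op 1: place WB@(0,3)
Op 2: place WQ@(1,5)
Op 3: place BK@(0,0)
Op 4: place BB@(5,1)
Op 5: place BN@(0,1)
Op 6: place BB@(1,2)
Op 7: place BR@(5,2)
Op 8: place WN@(4,4)
Per-piece attacks for B:
  BK@(0,0): attacks (0,1) (1,0) (1,1)
  BN@(0,1): attacks (1,3) (2,2) (2,0)
  BB@(1,2): attacks (2,3) (3,4) (4,5) (2,1) (3,0) (0,3) (0,1) [ray(-1,1) blocked at (0,3); ray(-1,-1) blocked at (0,1)]
  BB@(5,1): attacks (4,2) (3,3) (2,4) (1,5) (4,0) [ray(-1,1) blocked at (1,5)]
  BR@(5,2): attacks (5,3) (5,4) (5,5) (5,1) (4,2) (3,2) (2,2) (1,2) [ray(0,-1) blocked at (5,1); ray(-1,0) blocked at (1,2)]
B attacks (2,5): no

Answer: no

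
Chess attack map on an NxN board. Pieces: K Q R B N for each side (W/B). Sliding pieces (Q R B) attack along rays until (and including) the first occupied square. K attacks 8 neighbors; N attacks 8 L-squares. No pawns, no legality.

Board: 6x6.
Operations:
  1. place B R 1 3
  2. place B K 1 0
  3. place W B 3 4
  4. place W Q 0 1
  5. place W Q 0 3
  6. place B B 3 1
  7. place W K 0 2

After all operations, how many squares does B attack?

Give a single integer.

Op 1: place BR@(1,3)
Op 2: place BK@(1,0)
Op 3: place WB@(3,4)
Op 4: place WQ@(0,1)
Op 5: place WQ@(0,3)
Op 6: place BB@(3,1)
Op 7: place WK@(0,2)
Per-piece attacks for B:
  BK@(1,0): attacks (1,1) (2,0) (0,0) (2,1) (0,1)
  BR@(1,3): attacks (1,4) (1,5) (1,2) (1,1) (1,0) (2,3) (3,3) (4,3) (5,3) (0,3) [ray(0,-1) blocked at (1,0); ray(-1,0) blocked at (0,3)]
  BB@(3,1): attacks (4,2) (5,3) (4,0) (2,2) (1,3) (2,0) [ray(-1,1) blocked at (1,3)]
Union (18 distinct): (0,0) (0,1) (0,3) (1,0) (1,1) (1,2) (1,3) (1,4) (1,5) (2,0) (2,1) (2,2) (2,3) (3,3) (4,0) (4,2) (4,3) (5,3)

Answer: 18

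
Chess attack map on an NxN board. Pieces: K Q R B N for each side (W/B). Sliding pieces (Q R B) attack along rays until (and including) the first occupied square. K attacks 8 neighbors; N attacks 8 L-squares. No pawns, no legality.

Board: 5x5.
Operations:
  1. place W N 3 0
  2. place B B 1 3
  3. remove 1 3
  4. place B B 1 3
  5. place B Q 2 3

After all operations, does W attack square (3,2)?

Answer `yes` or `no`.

Answer: no

Derivation:
Op 1: place WN@(3,0)
Op 2: place BB@(1,3)
Op 3: remove (1,3)
Op 4: place BB@(1,3)
Op 5: place BQ@(2,3)
Per-piece attacks for W:
  WN@(3,0): attacks (4,2) (2,2) (1,1)
W attacks (3,2): no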